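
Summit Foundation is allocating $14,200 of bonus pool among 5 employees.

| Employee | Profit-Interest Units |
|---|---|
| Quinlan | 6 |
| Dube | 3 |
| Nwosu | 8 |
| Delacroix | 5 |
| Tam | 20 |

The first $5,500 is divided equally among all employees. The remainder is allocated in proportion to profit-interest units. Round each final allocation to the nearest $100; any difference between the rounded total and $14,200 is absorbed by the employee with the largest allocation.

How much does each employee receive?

Quinlan: $2,300 | Dube: $1,700 | Nwosu: $2,800 | Delacroix: $2,100 | Tam: $5,300

$5,500 shared equally gives $1,100 per employee.
Remainder $8,700 by profit-interest units (total 42): Quinlan 1,242.86 → $1,200; Dube 621.43 → $600; Nwosu 1,657.14 → $1,700; Delacroix 1,035.71 → $1,000; Tam 4,142.86 → $4,100.
Rounding difference +$100 on remainder applied to Tam.
Totals: Quinlan $1,100 + $1,200 = $2,300; Dube $1,100 + $600 = $1,700; Nwosu $1,100 + $1,700 = $2,800; Delacroix $1,100 + $1,000 = $2,100; Tam $1,100 + $4,200 = $5,300.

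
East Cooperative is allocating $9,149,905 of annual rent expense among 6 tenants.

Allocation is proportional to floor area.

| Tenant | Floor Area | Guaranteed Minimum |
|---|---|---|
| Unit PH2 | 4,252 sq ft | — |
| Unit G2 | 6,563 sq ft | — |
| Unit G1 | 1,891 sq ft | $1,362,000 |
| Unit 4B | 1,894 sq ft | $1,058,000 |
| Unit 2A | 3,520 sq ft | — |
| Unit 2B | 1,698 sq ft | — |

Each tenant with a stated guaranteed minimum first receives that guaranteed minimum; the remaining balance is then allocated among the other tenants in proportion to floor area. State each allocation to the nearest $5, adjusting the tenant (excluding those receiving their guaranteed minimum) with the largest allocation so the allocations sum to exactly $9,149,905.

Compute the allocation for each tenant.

Guaranteed amounts: Unit G1 $1,362,000; Unit 4B $1,058,000. Remaining pool $6,729,905.
Remaining pool split over remaining floor area 16,033: Unit PH2 1,784,791.12 → $1,784,790; Unit G2 2,754,841.05 → $2,754,840; Unit 2A 1,477,531.69 → $1,477,530; Unit 2B 712,741.14 → $712,740.
Rounding difference +$5 applied to Unit G2 → $2,754,845.

Unit PH2: $1,784,790 | Unit G2: $2,754,845 | Unit G1: $1,362,000 | Unit 4B: $1,058,000 | Unit 2A: $1,477,530 | Unit 2B: $712,740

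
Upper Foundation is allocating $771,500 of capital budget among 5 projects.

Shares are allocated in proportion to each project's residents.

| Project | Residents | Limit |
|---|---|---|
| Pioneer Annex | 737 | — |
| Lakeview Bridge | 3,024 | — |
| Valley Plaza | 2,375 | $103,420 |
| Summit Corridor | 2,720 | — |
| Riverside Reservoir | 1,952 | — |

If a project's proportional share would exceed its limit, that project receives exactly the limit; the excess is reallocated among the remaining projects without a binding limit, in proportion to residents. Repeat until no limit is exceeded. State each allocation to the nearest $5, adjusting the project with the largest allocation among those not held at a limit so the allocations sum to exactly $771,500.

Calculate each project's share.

Pioneer Annex: $58,385; Lakeview Bridge: $239,570; Valley Plaza: $103,420; Summit Corridor: $215,485; Riverside Reservoir: $154,640

Sum of residents: 10,808.
Pro-rata shares before constraints: Pioneer Annex 52,608.76; Lakeview Bridge 215,860.10; Valley Plaza 169,532.98; Summit Corridor 194,159.88; Riverside Reservoir 139,338.27.
Held at cap: Valley Plaza ($103,420); residual $668,080 reallocated over remaining residents 8,433.
Redistributed shares: Pioneer Annex 58,386.69 → $58,385; Lakeview Bridge 239,567.64 → $239,570; Summit Corridor 215,484.12 → $215,485; Riverside Reservoir 154,641.55 → $154,640.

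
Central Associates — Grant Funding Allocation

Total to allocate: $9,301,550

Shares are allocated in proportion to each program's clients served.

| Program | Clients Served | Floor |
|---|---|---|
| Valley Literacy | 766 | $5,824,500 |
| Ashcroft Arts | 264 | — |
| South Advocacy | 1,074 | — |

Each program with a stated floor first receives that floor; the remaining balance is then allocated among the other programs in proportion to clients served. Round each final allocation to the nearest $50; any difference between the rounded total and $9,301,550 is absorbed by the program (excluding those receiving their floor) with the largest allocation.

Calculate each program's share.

Valley Literacy: $5,824,500 · Ashcroft Arts: $686,050 · South Advocacy: $2,791,000

Minimums first: Valley Literacy $5,824,500. Residual $3,477,050.
Residual split over remaining clients served 1,338: Ashcroft Arts 686,054.71 → $686,050; South Advocacy 2,790,995.29 → $2,791,000.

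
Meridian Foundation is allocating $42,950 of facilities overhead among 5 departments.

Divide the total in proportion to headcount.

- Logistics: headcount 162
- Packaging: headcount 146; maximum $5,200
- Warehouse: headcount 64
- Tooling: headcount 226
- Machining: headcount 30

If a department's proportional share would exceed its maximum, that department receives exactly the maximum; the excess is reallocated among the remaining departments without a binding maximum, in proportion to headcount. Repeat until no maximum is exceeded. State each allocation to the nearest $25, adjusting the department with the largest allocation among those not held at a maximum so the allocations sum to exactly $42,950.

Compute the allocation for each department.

Combined headcount = 628.
Unconstrained shares: Logistics 11,079.46; Packaging 9,985.19; Warehouse 4,377.07; Tooling 15,456.53; Machining 2,051.75.
Cap binds for Packaging ($5,200); residual $37,750 reallocated over remaining headcount 482.
Redistributed shares: Logistics 12,687.76 → $12,700; Warehouse 5,012.45 → $5,000; Tooling 17,700.21 → $17,700; Machining 2,349.59 → $2,350.

Logistics: $12,700 | Packaging: $5,200 | Warehouse: $5,000 | Tooling: $17,700 | Machining: $2,350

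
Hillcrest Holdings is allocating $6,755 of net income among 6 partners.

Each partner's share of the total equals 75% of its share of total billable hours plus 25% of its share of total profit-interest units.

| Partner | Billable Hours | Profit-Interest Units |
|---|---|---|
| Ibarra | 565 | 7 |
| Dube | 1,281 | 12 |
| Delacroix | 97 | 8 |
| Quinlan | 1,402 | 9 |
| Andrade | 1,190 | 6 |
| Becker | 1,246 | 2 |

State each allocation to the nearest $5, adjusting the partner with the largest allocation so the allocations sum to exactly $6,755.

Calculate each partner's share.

Billable hours total 5,781; profit-interest units total 44.
Blended shares (75% billable hours + 25% profit-interest units): Ibarra 0.1131; Dube 0.2344; Delacroix 0.0580; Quinlan 0.2330; Andrade 0.1885; Becker 0.1730.
Proportional shares: Ibarra 763.81; Dube 1,583.19; Delacroix 392.05; Quinlan 1,574.09; Andrade 1,273.16; Becker 1,168.71.
After rounding ($5): Ibarra $765; Dube $1,585; Delacroix $390; Quinlan $1,575; Andrade $1,275; Becker $1,170. Sum = $6,760.
Difference $6,755 − $6,760 = −$5 applied to largest allocation (Dube): Dube becomes $1,580.

Ibarra: $765; Dube: $1,580; Delacroix: $390; Quinlan: $1,575; Andrade: $1,275; Becker: $1,170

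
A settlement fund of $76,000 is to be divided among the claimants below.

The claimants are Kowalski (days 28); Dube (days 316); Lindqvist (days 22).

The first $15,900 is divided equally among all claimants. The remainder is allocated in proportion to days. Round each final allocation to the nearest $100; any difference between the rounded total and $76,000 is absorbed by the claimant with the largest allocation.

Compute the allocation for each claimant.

Kowalski: $9,900 · Dube: $57,200 · Lindqvist: $8,900

First tranche $15,900 split equally: $5,300 each.
Remainder $60,100 by days (total 366): Kowalski 4,597.81 → $4,600; Dube 51,889.62 → $51,900; Lindqvist 3,612.57 → $3,600.
Totals: Kowalski $5,300 + $4,600 = $9,900; Dube $5,300 + $51,900 = $57,200; Lindqvist $5,300 + $3,600 = $8,900.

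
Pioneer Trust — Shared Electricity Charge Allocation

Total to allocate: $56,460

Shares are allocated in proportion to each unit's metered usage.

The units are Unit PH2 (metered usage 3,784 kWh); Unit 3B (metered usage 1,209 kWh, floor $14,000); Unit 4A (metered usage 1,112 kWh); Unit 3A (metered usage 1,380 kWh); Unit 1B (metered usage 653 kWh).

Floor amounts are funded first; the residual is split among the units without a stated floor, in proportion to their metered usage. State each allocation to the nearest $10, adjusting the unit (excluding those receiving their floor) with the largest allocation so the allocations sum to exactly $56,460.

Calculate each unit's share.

Fund the minimums — Unit 3B $14,000. Remaining pool $42,460.
Remaining pool split over remaining metered usage 6,929: Unit PH2 23,187.85 → $23,190; Unit 4A 6,814.19 → $6,810; Unit 3A 8,456.46 → $8,460; Unit 1B 4,001.50 → $4,000.

Unit PH2: $23,190; Unit 3B: $14,000; Unit 4A: $6,810; Unit 3A: $8,460; Unit 1B: $4,000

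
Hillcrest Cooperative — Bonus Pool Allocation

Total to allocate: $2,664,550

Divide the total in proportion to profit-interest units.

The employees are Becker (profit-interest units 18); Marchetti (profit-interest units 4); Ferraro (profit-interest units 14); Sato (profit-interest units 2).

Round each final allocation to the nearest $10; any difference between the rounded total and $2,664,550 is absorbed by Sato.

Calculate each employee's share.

Becker: $1,262,160 · Marchetti: $280,480 · Ferraro: $981,680 · Sato: $140,230

Total profit-interest units = 38.
Raw shares: Becker 18/38 × $2,664,550 = 1,262,155.26; Marchetti 4/38 × $2,664,550 = 280,478.95; Ferraro 14/38 × $2,664,550 = 981,676.32; Sato 2/38 × $2,664,550 = 140,239.47.
At nearest $10: Becker $1,262,160; Marchetti $280,480; Ferraro $981,680; Sato $140,240. Sum = $2,664,560.
Difference $2,664,550 − $2,664,560 = −$10 applied to Sato: Sato becomes $140,230.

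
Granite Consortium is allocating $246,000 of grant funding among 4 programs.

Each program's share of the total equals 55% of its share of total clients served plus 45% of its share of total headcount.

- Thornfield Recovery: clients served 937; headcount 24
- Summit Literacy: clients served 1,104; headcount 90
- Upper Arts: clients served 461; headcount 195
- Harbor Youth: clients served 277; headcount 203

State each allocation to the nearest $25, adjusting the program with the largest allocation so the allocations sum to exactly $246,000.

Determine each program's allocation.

Thornfield Recovery: $50,800 · Summit Literacy: $73,225 · Upper Arts: $64,600 · Harbor Youth: $57,375

Totals — clients served 2,779, headcount 512.
Composite weights (55% clients served + 45% headcount): Thornfield Recovery 0.2065; Summit Literacy 0.2976; Upper Arts 0.2626; Harbor Youth 0.2332.
Pro-rata amounts: Thornfield Recovery 50,808.39; Summit Literacy 73,208.97; Upper Arts 64,605.65; Harbor Youth 57,377.00.
Rounded to nearest $25: Thornfield Recovery $50,800; Summit Literacy $73,200; Upper Arts $64,600; Harbor Youth $57,375. Sum = $245,975.
Difference $246,000 − $245,975 = +$25 applied to largest allocation (Summit Literacy): Summit Literacy becomes $73,225.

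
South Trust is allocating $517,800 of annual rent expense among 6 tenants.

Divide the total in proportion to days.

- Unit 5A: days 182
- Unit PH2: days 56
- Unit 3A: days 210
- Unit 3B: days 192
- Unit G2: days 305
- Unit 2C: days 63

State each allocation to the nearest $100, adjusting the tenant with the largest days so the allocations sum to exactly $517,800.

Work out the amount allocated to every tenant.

Unit 5A: $93,500; Unit PH2: $28,800; Unit 3A: $107,900; Unit 3B: $98,600; Unit G2: $156,600; Unit 2C: $32,400

Total days = 1,008.
Pro-rata amounts: Unit 5A 182/1,008 × $517,800 = 93,491.67; Unit PH2 56/1,008 × $517,800 = 28,766.67; Unit 3A 210/1,008 × $517,800 = 107,875.00; Unit 3B 192/1,008 × $517,800 = 98,628.57; Unit G2 305/1,008 × $517,800 = 156,675.60; Unit 2C 63/1,008 × $517,800 = 32,362.50.
Rounded to nearest $100: Unit 5A $93,500; Unit PH2 $28,800; Unit 3A $107,900; Unit 3B $98,600; Unit G2 $156,700; Unit 2C $32,400. Sum = $517,900.
Difference $517,800 − $517,900 = −$100 applied to largest days (Unit G2): Unit G2 becomes $156,600.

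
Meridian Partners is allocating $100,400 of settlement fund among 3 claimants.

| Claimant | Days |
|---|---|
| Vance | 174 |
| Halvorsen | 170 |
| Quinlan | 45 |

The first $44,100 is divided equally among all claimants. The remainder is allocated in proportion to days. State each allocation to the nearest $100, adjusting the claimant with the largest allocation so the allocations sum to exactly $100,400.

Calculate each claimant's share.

$44,100 shared equally gives $14,700 per claimant.
Remainder $56,300 by days (total 389): Vance 25,183.03 → $25,200; Halvorsen 24,604.11 → $24,600; Quinlan 6,512.85 → $6,500.
Totals: Vance $14,700 + $25,200 = $39,900; Halvorsen $14,700 + $24,600 = $39,300; Quinlan $14,700 + $6,500 = $21,200.

Vance: $39,900 · Halvorsen: $39,300 · Quinlan: $21,200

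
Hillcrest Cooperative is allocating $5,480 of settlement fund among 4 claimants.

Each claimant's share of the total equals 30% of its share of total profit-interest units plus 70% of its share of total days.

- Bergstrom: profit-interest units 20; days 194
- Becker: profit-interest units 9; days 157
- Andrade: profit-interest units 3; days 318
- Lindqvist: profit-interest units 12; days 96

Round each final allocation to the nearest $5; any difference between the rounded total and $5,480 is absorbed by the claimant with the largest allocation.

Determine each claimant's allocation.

Bergstrom: $1,720; Becker: $1,125; Andrade: $1,705; Lindqvist: $930

Totals — profit-interest units 44, days 765.
Composite weights (30% profit-interest units + 70% days): Bergstrom 0.3139; Becker 0.2050; Andrade 0.3114; Lindqvist 0.1697.
Proportional shares: Bergstrom 1,720.06; Becker 1,123.53; Andrade 1,706.66; Lindqvist 929.74.
After rounding ($5): Bergstrom $1,720; Becker $1,125; Andrade $1,705; Lindqvist $930. Sum = $5,480.
Sum already equals the total — no adjustment.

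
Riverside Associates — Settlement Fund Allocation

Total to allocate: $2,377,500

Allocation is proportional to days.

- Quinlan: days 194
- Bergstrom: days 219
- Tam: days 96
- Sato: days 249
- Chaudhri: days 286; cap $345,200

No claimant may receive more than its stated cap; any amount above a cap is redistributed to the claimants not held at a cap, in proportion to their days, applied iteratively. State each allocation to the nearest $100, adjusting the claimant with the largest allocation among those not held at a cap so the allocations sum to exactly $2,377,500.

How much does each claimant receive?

Quinlan: $520,100; Bergstrom: $587,200; Tam: $257,400; Sato: $667,600; Chaudhri: $345,200

Total days = 1,044.
Proportional shares (ignoring caps): Quinlan 441,795.98; Bergstrom 498,728.45; Tam 218,620.69; Sato 567,047.41; Chaudhri 651,307.47.
Held at cap: Chaudhri ($345,200); remaining pool $2,032,300 reallocated over remaining days 758.
Redistributed shares: Quinlan 520,140.11 → $520,100; Bergstrom 587,168.47 → $587,200; Tam 257,388.92 → $257,400; Sato 667,602.51 → $667,600.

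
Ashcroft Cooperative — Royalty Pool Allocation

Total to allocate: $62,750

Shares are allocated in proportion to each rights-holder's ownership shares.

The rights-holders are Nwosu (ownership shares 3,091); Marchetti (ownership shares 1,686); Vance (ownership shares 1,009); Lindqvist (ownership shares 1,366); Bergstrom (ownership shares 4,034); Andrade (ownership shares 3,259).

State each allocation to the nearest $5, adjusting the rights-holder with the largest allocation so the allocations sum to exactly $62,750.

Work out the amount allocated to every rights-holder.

Nwosu: $13,430; Marchetti: $7,325; Vance: $4,385; Lindqvist: $5,935; Bergstrom: $17,520; Andrade: $14,155

Total ownership shares = 14,445.
Pro-rata amounts: Nwosu 3,091/14,445 × $62,750 = 13,427.501; Marchetti 1,686/14,445 × $62,750 = 7,324.09; Vance 1,009/14,445 × $62,750 = 4,383.16; Lindqvist 1,366/14,445 × $62,750 = 5,933.99; Bergstrom 4,034/14,445 × $62,750 = 17,523.95; Andrade 3,259/14,445 × $62,750 = 14,157.30.
After rounding ($5): Nwosu $13,430; Marchetti $7,325; Vance $4,385; Lindqvist $5,935; Bergstrom $17,525; Andrade $14,155. Sum = $62,755.
Difference $62,750 − $62,755 = −$5 applied to largest allocation (Bergstrom): Bergstrom becomes $17,520.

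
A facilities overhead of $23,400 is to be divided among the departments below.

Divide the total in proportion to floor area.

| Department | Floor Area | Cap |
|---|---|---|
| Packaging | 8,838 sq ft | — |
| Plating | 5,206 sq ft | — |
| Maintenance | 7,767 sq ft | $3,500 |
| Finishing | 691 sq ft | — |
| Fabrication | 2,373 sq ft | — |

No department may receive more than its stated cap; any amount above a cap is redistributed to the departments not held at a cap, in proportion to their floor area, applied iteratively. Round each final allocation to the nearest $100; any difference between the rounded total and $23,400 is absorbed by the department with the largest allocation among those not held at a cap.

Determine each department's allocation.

Floor area total: 24,875.
Pro-rata shares before constraints: Packaging 8,313.94; Plating 4,897.30; Maintenance 7,306.44; Finishing 650.03; Fabrication 2,232.29.
Cap binds for Maintenance ($3,500); residual $19,900 reallocated over remaining floor area 17,108.
Shares after redistribution: Packaging 10,280.35 → $10,300; Plating 6,055.61 → $6,100; Finishing 803.77 → $800; Fabrication 2,760.27 → $2,800.
Rounding difference −$100 applied to Packaging → $10,200.

Packaging: $10,200 | Plating: $6,100 | Maintenance: $3,500 | Finishing: $800 | Fabrication: $2,800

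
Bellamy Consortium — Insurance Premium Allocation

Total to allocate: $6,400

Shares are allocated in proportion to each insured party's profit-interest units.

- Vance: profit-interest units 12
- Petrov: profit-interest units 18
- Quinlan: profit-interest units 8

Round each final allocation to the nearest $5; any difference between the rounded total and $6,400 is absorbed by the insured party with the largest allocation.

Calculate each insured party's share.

Profit-interest units total: 38.
Pro-rata amounts: Vance 12/38 × $6,400 = 2,021.05; Petrov 18/38 × $6,400 = 3,031.58; Quinlan 8/38 × $6,400 = 1,347.37.
After rounding ($5): Vance $2,020; Petrov $3,030; Quinlan $1,345. Sum = $6,395.
Difference $6,400 − $6,395 = +$5 applied to largest allocation (Petrov): Petrov becomes $3,035.

Vance: $2,020 | Petrov: $3,035 | Quinlan: $1,345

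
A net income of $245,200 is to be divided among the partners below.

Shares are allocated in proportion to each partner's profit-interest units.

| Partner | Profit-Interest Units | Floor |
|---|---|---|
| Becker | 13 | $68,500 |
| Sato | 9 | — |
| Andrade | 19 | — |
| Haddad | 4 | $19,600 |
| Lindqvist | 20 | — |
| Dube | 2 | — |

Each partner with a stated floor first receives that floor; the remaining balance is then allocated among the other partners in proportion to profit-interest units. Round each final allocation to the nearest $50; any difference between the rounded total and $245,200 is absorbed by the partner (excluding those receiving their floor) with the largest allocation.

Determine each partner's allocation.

Guaranteed amounts: Becker $68,500; Haddad $19,600. Balance $157,100.
Balance split over remaining profit-interest units 50: Sato 28,278.00 → $28,300; Andrade 59,698.00 → $59,700; Lindqvist 62,840.00 → $62,850; Dube 6,284.00 → $6,300.
Rounding difference −$50 applied to Lindqvist → $62,800.

Becker: $68,500; Sato: $28,300; Andrade: $59,700; Haddad: $19,600; Lindqvist: $62,800; Dube: $6,300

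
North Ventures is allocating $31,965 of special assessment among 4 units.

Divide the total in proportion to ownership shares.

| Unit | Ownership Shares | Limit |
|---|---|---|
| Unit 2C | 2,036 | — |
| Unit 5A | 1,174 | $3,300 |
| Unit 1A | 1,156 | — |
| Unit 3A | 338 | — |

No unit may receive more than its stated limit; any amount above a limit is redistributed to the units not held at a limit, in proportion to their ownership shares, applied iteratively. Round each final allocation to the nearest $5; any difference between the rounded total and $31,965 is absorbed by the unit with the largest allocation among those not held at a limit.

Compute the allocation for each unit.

Unit 2C: $16,535 · Unit 5A: $3,300 · Unit 1A: $9,385 · Unit 3A: $2,745

Sum of ownership shares: 4,704.
Proportional shares (ignoring caps): Unit 2C 13,835.19; Unit 5A 7,977.66; Unit 1A 7,855.34; Unit 3A 2,296.80.
Capped: Unit 5A ($3,300); residual $28,665 reallocated over remaining ownership shares 3,530.
Redistributed shares: Unit 2C 16,533.13 → $16,535; Unit 1A 9,387.18 → $9,385; Unit 3A 2,744.69 → $2,745.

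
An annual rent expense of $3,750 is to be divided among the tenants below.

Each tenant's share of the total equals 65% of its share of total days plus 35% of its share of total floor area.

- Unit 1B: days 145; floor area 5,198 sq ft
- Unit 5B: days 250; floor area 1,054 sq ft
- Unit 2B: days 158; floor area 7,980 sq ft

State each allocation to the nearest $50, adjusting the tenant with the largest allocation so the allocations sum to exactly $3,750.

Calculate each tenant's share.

Days total 553; floor area total 14,232.
Combined weights (65% days + 35% floor area): Unit 1B 0.2983; Unit 5B 0.3198; Unit 2B 0.3820.
Pro-rata amounts: Unit 1B 1,118.50; Unit 5B 1,199.15; Unit 2B 1,432.36.
After rounding ($50): Unit 1B $1,100; Unit 5B $1,200; Unit 2B $1,450. Sum = $3,750.
Sum already equals the total — no adjustment.

Unit 1B: $1,100 | Unit 5B: $1,200 | Unit 2B: $1,450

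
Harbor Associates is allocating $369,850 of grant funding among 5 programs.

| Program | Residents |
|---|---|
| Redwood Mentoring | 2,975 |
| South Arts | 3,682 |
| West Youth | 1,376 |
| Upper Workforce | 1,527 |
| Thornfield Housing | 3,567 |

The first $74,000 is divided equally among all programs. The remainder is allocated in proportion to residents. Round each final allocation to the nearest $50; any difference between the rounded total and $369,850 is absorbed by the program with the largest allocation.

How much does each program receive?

Redwood Mentoring: $81,850 · South Arts: $97,800 · West Youth: $45,800 · Upper Workforce: $49,200 · Thornfield Housing: $95,200

First tranche $74,000 split equally: $14,800 each.
Remainder $295,850 by residents (total 13,127): Redwood Mentoring 67,049.12 → $67,050; South Arts 82,983.14 → $83,000; West Youth 31,011.62 → $31,000; Upper Workforce 34,414.79 → $34,400; Thornfield Housing 80,391.33 → $80,400.
Totals: Redwood Mentoring $14,800 + $67,050 = $81,850; South Arts $14,800 + $83,000 = $97,800; West Youth $14,800 + $31,000 = $45,800; Upper Workforce $14,800 + $34,400 = $49,200; Thornfield Housing $14,800 + $80,400 = $95,200.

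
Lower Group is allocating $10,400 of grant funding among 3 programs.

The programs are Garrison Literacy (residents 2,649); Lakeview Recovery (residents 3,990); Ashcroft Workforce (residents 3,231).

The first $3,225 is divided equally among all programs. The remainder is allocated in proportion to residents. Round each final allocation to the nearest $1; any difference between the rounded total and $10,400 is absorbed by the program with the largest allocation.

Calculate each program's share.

$3,225 shared equally gives $1,075 per program.
Remainder $7,175 by residents (total 9,870): Garrison Literacy 1,925.69 → $1,926; Lakeview Recovery 2,900.53 → $2,901; Ashcroft Workforce 2,348.78 → $2,349.
Rounding difference −$1 on remainder applied to Lakeview Recovery.
Totals: Garrison Literacy $1,075 + $1,926 = $3,001; Lakeview Recovery $1,075 + $2,900 = $3,975; Ashcroft Workforce $1,075 + $2,349 = $3,424.

Garrison Literacy: $3,001 | Lakeview Recovery: $3,975 | Ashcroft Workforce: $3,424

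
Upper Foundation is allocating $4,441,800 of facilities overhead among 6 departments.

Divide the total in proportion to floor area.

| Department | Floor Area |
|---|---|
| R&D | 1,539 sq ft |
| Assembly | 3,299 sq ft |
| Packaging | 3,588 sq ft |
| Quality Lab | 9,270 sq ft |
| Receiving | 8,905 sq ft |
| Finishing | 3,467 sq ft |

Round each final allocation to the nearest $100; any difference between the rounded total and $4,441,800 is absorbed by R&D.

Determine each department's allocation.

Floor area total: 30,068.
Proportional shares: R&D 1,539/30,068 × $4,441,800 = 227,349.02; Assembly 3,299/30,068 × $4,441,800 = 487,345.29; Packaging 3,588/30,068 × $4,441,800 = 530,037.86; Quality Lab 9,270/30,068 × $4,441,800 = 1,369,412.20; Receiving 8,905/30,068 × $4,441,800 = 1,315,492.52; Finishing 3,467/30,068 × $4,441,800 = 512,163.12.
At nearest $100: R&D $227,300; Assembly $487,300; Packaging $530,000; Quality Lab $1,369,400; Receiving $1,315,500; Finishing $512,200. Sum = $4,441,700.
Difference $4,441,800 − $4,441,700 = +$100 applied to R&D: R&D becomes $227,400.

R&D: $227,400 · Assembly: $487,300 · Packaging: $530,000 · Quality Lab: $1,369,400 · Receiving: $1,315,500 · Finishing: $512,200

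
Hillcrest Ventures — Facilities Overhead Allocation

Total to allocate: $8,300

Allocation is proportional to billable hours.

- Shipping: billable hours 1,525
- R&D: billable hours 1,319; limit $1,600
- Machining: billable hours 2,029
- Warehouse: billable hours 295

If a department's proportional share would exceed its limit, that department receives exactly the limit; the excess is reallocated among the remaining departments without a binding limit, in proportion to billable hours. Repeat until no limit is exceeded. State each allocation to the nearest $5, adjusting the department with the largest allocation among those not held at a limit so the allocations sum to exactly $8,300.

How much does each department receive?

Shipping: $2,655 | R&D: $1,600 | Machining: $3,530 | Warehouse: $515

Billable hours total: 5,168.
Unconstrained shares: Shipping 2,449.21; R&D 2,118.36; Machining 3,258.65; Warehouse 473.78.
Capped: R&D ($1,600); residual $6,700 reallocated over remaining billable hours 3,849.
Shares after redistribution: Shipping 2,654.59 → $2,655; Machining 3,531.90 → $3,530; Warehouse 513.51 → $515.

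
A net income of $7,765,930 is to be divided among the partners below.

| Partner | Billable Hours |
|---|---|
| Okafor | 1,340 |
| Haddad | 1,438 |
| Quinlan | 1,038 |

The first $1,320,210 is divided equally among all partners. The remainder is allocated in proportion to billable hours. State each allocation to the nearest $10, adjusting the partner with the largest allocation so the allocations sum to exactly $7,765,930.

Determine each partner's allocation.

Okafor: $2,703,500 · Haddad: $2,869,040 · Quinlan: $2,193,390

$1,320,210 shared equally gives $440,070 per partner.
Remainder $6,445,720 by billable hours (total 3,816): Okafor 2,263,434.17 → $2,263,430; Haddad 2,428,968.91 → $2,428,970; Quinlan 1,753,316.92 → $1,753,320.
Totals: Okafor $440,070 + $2,263,430 = $2,703,500; Haddad $440,070 + $2,428,970 = $2,869,040; Quinlan $440,070 + $1,753,320 = $2,193,390.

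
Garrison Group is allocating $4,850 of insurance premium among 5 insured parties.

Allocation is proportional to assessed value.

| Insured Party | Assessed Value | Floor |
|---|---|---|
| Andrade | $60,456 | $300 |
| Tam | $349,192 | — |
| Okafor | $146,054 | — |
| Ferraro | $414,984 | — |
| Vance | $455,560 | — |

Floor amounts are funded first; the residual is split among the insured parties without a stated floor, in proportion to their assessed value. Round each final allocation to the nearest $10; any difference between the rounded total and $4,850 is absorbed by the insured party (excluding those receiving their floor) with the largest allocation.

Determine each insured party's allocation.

Andrade: $300; Tam: $1,160; Okafor: $490; Ferraro: $1,380; Vance: $1,520

Minimums first: Andrade $300. Balance $4,550.
Balance split over remaining assessed value 1,365,790: Tam 1,163.30 → $1,160; Okafor 486.57 → $490; Ferraro 1,382.48 → $1,380; Vance 1,517.65 → $1,520.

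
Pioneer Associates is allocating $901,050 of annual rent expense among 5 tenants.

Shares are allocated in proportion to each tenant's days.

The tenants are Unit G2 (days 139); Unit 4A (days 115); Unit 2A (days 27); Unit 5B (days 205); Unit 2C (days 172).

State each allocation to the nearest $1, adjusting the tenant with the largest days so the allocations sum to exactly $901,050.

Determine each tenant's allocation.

Total days = 658.
Proportional shares: Unit G2 139/658 × $901,050 = 190,343.39; Unit 4A 115/658 × $901,050 = 157,478.34; Unit 2A 27/658 × $901,050 = 36,973.18; Unit 5B 205/658 × $901,050 = 280,722.26; Unit 2C 172/658 × $901,050 = 235,532.83.
At nearest $1: Unit G2 $190,343; Unit 4A $157,478; Unit 2A $36,973; Unit 5B $280,722; Unit 2C $235,533. Sum = $901,049.
Difference $901,050 − $901,049 = +$1 applied to largest days (Unit 5B): Unit 5B becomes $280,723.

Unit G2: $190,343; Unit 4A: $157,478; Unit 2A: $36,973; Unit 5B: $280,723; Unit 2C: $235,533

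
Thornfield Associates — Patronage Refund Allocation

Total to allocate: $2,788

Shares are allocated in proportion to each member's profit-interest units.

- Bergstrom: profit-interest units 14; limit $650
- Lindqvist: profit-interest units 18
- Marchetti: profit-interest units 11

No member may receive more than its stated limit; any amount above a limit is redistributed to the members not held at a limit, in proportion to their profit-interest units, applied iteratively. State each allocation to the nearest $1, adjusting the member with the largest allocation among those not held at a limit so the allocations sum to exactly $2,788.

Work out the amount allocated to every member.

Bergstrom: $650; Lindqvist: $1,327; Marchetti: $811

Total profit-interest units = 43.
Unconstrained shares: Bergstrom 907.72; Lindqvist 1,167.07; Marchetti 713.21.
Cap binds for Bergstrom ($650); residual $2,138 reallocated over remaining profit-interest units 29.
Remaining shares: Lindqvist 1,327.03 → $1,327; Marchetti 810.97 → $811.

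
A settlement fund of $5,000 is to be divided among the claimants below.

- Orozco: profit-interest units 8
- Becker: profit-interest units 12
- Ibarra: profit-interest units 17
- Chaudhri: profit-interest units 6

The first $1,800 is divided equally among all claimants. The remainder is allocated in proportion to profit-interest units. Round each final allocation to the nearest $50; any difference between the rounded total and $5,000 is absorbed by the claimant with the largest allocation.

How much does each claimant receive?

First tranche $1,800 split equally: $450 each.
Remainder $3,200 by profit-interest units (total 43): Orozco 595.35 → $600; Becker 893.02 → $900; Ibarra 1,265.12 → $1,250; Chaudhri 446.51 → $450.
Totals: Orozco $450 + $600 = $1,050; Becker $450 + $900 = $1,350; Ibarra $450 + $1,250 = $1,700; Chaudhri $450 + $450 = $900.

Orozco: $1,050 | Becker: $1,350 | Ibarra: $1,700 | Chaudhri: $900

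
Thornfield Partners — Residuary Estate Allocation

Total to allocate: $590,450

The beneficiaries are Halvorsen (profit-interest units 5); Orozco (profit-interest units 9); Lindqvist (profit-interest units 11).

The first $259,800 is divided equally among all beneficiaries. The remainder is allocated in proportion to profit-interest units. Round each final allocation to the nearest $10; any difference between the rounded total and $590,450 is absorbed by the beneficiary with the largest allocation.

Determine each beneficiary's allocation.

Halvorsen: $152,730 · Orozco: $205,630 · Lindqvist: $232,090

$259,800 shared equally gives $86,600 per beneficiary.
Remainder $330,650 by profit-interest units (total 25): Halvorsen 66,130.00 → $66,130; Orozco 119,034.00 → $119,030; Lindqvist 145,486.00 → $145,490.
Totals: Halvorsen $86,600 + $66,130 = $152,730; Orozco $86,600 + $119,030 = $205,630; Lindqvist $86,600 + $145,490 = $232,090.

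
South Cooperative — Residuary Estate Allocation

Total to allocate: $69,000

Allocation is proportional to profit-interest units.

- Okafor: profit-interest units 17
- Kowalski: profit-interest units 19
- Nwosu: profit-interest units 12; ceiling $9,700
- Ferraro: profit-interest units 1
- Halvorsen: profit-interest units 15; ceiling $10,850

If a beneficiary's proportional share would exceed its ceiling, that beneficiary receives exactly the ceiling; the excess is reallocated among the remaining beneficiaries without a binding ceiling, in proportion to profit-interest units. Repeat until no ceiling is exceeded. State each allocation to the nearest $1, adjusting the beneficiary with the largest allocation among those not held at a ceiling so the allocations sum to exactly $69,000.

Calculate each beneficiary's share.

Combined profit-interest units = 64.
Proportional shares (ignoring caps): Okafor 18,328.12; Kowalski 20,484.38; Nwosu 12,937.50; Ferraro 1,078.12; Halvorsen 16,171.88.
Held at cap: Nwosu ($9,700), Halvorsen ($10,850); residual $48,450 reallocated over remaining profit-interest units 37.
Shares after redistribution: Okafor 22,260.81 → $22,261; Kowalski 24,879.73 → $24,880; Ferraro 1,309.46 → $1,309.

Okafor: $22,261 | Kowalski: $24,880 | Nwosu: $9,700 | Ferraro: $1,309 | Halvorsen: $10,850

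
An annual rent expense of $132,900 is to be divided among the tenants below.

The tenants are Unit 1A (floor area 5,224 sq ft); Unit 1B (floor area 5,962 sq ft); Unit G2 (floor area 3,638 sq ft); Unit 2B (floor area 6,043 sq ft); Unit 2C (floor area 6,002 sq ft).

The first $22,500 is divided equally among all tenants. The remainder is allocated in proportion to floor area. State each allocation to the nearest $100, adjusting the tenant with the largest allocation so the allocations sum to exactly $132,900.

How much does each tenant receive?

Equal tier: $22,500 ÷ 5 = $4,500 apiece.
Remainder $110,400 by floor area (total 26,869): Unit 1A 21,464.50 → $21,500; Unit 1B 24,496.81 → $24,500; Unit G2 14,947.90 → $14,900; Unit 2B 24,829.63 → $24,800; Unit 2C 24,661.16 → $24,700.
Totals: Unit 1A $4,500 + $21,500 = $26,000; Unit 1B $4,500 + $24,500 = $29,000; Unit G2 $4,500 + $14,900 = $19,400; Unit 2B $4,500 + $24,800 = $29,300; Unit 2C $4,500 + $24,700 = $29,200.

Unit 1A: $26,000 · Unit 1B: $29,000 · Unit G2: $19,400 · Unit 2B: $29,300 · Unit 2C: $29,200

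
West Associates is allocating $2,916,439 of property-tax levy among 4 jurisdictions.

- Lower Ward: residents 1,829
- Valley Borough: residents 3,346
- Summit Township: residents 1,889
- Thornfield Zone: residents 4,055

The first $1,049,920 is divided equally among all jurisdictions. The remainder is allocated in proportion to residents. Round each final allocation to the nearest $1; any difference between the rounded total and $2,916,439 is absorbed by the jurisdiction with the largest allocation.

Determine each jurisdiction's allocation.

Lower Ward: $569,510; Valley Borough: $824,165; Summit Township: $579,582; Thornfield Zone: $943,182

$1,049,920 shared equally gives $262,480 per jurisdiction.
Remainder $1,866,519 by residents (total 11,119): Lower Ward 307,029.70 → $307,030; Valley Borough 561,684.74 → $561,685; Summit Township 317,101.75 → $317,102; Thornfield Zone 680,702.81 → $680,703.
Rounding difference −$1 on remainder applied to Thornfield Zone.
Totals: Lower Ward $262,480 + $307,030 = $569,510; Valley Borough $262,480 + $561,685 = $824,165; Summit Township $262,480 + $317,102 = $579,582; Thornfield Zone $262,480 + $680,702 = $943,182.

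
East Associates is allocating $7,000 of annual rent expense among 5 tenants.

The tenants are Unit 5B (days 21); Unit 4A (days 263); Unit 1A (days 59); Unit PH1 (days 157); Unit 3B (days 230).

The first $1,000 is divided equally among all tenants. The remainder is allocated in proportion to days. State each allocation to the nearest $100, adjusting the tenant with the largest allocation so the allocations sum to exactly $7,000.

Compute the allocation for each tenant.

Unit 5B: $400 · Unit 4A: $2,300 · Unit 1A: $700 · Unit PH1: $1,500 · Unit 3B: $2,100

First tranche $1,000 split equally: $200 each.
Remainder $6,000 by days (total 730): Unit 5B 172.60 → $200; Unit 4A 2,161.64 → $2,200; Unit 1A 484.93 → $500; Unit PH1 1,290.41 → $1,300; Unit 3B 1,890.41 → $1,900.
Rounding difference −$100 on remainder applied to Unit 4A.
Totals: Unit 5B $200 + $200 = $400; Unit 4A $200 + $2,100 = $2,300; Unit 1A $200 + $500 = $700; Unit PH1 $200 + $1,300 = $1,500; Unit 3B $200 + $1,900 = $2,100.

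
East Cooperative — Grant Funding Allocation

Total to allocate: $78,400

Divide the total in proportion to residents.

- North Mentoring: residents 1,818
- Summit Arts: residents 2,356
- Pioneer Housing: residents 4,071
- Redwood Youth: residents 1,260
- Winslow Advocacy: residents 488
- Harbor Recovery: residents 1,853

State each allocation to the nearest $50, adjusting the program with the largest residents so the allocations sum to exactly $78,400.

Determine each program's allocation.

Combined residents = 11,846.
Raw shares: North Mentoring 1,818/11,846 × $78,400 = 12,032.01; Summit Arts 2,356/11,846 × $78,400 = 15,592.64; Pioneer Housing 4,071/11,846 × $78,400 = 26,942.97; Redwood Youth 1,260/11,846 × $78,400 = 8,339.02; Winslow Advocacy 488/11,846 × $78,400 = 3,229.71; Harbor Recovery 1,853/11,846 × $78,400 = 12,263.65.
Rounded to nearest $50: North Mentoring $12,050; Summit Arts $15,600; Pioneer Housing $26,950; Redwood Youth $8,350; Winslow Advocacy $3,250; Harbor Recovery $12,250. Sum = $78,450.
Difference $78,400 − $78,450 = −$50 applied to largest residents (Pioneer Housing): Pioneer Housing becomes $26,900.

North Mentoring: $12,050 | Summit Arts: $15,600 | Pioneer Housing: $26,900 | Redwood Youth: $8,350 | Winslow Advocacy: $3,250 | Harbor Recovery: $12,250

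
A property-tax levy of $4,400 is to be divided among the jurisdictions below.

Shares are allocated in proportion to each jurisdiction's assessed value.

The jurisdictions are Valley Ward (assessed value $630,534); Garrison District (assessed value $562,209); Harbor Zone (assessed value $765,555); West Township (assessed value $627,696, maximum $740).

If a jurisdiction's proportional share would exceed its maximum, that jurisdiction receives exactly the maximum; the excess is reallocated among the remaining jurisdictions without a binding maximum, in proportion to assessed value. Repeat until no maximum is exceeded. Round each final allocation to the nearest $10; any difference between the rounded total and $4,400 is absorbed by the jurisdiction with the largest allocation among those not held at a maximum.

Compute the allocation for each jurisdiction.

Assessed value total: 2,585,994.
Proportional shares (ignoring caps): Valley Ward 1,072.84; Garrison District 956.58; Harbor Zone 1,302.57; West Township 1,068.01.
Capped: West Township ($740); residual $3,660 reallocated over remaining assessed value 1,958,298.
Remaining shares: Valley Ward 1,178.45 → $1,180; Garrison District 1,050.75 → $1,050; Harbor Zone 1,430.80 → $1,430.

Valley Ward: $1,180; Garrison District: $1,050; Harbor Zone: $1,430; West Township: $740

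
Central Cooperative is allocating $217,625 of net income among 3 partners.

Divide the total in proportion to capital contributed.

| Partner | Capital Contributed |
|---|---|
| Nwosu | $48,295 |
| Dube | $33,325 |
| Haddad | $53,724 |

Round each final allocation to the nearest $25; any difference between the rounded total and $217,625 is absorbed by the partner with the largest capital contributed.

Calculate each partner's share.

Combined capital contributed = 135,344.
Unrounded shares: Nwosu 48,295/135,344 × $217,625 = 77,655.45; Dube 33,325/135,344 × $217,625 = 53,584.59; Haddad 53,724/135,344 × $217,625 = 86,384.96.
After rounding ($25): Nwosu $77,650; Dube $53,575; Haddad $86,375. Sum = $217,600.
Difference $217,625 − $217,600 = +$25 applied to largest capital contributed (Haddad): Haddad becomes $86,400.

Nwosu: $77,650 · Dube: $53,575 · Haddad: $86,400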